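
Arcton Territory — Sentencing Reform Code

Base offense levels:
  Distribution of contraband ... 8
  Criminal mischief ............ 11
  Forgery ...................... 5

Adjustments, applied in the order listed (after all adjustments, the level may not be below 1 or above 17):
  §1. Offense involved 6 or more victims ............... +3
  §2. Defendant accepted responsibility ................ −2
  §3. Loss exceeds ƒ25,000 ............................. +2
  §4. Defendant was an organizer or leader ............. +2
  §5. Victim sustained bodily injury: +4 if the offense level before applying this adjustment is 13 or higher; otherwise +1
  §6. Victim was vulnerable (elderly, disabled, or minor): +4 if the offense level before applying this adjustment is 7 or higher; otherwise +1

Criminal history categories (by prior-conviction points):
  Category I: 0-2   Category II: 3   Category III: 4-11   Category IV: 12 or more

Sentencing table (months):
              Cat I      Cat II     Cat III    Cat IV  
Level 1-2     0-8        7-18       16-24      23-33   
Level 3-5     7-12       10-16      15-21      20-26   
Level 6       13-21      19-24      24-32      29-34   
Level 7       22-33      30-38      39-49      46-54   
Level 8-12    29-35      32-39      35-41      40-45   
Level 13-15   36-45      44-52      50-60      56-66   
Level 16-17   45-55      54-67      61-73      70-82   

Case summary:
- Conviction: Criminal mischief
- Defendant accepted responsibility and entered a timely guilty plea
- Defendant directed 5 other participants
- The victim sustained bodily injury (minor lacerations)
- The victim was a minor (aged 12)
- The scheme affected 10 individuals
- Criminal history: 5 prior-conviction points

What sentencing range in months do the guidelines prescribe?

61-73 months

Base offense level for criminal mischief: 11.
§1 applies: 11 + 3 = 14.
§2 applies: 14 − 2 = 12.
§3 does not apply.
§4 applies: 12 + 2 = 14.
§5 applies (level before this adjustment is 14 ≥ 13, so +4): 14 + 4 = 18.
§6 applies (level before this adjustment is 18 ≥ 7, so +4): 18 + 4 = 22.
Level 22 exceeds the maximum of 17; capped at 17.
Final offense level: 17.
Criminal history: 5 prior points → Category III (4-11).
Level 17 falls in the 16-17 band.
Grid: Level 16-17 × Category III = 61-73 months.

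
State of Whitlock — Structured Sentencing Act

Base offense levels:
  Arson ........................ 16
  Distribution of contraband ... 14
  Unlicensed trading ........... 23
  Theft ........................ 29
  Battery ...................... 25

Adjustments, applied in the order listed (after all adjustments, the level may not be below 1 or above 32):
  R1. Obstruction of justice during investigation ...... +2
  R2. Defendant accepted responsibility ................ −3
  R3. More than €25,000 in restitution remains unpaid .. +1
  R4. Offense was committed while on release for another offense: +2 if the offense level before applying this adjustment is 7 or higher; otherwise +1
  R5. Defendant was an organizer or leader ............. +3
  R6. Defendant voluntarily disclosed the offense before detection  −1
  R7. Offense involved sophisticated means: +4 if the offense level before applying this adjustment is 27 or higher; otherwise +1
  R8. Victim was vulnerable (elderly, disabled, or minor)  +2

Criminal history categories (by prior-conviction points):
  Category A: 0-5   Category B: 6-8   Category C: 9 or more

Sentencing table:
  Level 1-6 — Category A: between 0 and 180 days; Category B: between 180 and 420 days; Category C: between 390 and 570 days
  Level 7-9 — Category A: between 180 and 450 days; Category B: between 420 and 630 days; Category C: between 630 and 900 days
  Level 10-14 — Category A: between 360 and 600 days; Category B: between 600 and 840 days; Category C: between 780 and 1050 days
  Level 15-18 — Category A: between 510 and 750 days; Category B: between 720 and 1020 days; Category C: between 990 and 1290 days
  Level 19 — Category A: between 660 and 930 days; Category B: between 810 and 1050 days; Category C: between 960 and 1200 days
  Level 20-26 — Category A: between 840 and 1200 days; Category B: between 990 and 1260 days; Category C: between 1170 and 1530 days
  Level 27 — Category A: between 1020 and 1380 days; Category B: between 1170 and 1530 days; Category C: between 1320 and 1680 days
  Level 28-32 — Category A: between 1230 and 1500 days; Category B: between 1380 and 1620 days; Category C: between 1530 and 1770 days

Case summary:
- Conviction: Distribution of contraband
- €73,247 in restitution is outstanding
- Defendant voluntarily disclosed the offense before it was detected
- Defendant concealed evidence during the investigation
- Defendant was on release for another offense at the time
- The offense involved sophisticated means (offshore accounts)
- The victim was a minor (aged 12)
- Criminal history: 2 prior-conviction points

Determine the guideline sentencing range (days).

Base offense level for distribution of contraband: 14.
R1 applies: 14 + 2 = 16.
R2 does not apply.
R3 applies: 16 + 1 = 17.
R4 applies (level before this adjustment is 17 ≥ 7, so +2): 17 + 2 = 19.
R6 applies: 19 − 1 = 18.
R7 applies (level before this adjustment is 18 < 27, so +1): 18 + 1 = 19.
R8 applies: 19 + 2 = 21.
Final offense level: 21.
Criminal history: 2 prior points → Category A (0-5).
Level 21 falls in the 20-26 band.
Grid: Level 20-26 × Category A = 840-1200 days.

840-1200 days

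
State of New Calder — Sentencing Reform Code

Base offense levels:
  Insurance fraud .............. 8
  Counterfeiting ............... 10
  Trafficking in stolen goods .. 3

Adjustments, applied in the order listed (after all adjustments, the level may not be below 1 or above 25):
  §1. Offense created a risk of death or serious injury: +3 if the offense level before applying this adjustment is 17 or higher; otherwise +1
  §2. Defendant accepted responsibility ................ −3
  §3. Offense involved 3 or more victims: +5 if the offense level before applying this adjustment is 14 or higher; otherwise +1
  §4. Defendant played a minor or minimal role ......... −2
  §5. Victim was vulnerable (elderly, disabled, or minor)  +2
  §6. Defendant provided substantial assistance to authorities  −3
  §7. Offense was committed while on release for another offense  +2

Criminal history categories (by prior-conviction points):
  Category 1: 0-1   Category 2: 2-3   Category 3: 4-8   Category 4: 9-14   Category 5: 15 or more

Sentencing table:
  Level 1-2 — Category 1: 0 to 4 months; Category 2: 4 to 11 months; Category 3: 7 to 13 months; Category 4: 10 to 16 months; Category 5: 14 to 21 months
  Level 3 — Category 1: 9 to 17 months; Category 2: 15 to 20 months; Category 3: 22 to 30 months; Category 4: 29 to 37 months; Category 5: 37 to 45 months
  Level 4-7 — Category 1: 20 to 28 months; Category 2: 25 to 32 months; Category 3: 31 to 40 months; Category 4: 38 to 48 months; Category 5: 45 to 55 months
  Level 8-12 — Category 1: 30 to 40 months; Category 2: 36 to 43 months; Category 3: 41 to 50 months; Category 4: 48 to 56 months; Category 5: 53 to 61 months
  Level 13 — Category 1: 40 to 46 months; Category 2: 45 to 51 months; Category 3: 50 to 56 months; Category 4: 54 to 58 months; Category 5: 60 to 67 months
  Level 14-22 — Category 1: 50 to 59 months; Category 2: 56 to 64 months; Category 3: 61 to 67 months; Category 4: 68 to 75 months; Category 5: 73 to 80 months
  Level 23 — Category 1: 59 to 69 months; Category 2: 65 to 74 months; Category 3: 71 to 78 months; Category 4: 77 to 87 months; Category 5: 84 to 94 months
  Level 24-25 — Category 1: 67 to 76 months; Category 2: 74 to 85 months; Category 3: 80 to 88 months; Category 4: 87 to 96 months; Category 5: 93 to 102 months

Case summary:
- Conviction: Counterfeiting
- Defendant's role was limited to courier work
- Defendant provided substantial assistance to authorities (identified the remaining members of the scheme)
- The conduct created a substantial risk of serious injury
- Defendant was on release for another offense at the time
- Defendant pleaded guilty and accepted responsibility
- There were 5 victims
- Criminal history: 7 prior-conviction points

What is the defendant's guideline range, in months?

Base offense level for counterfeiting: 10.
§1 applies (level before this adjustment is 10 < 17, so +1): 10 + 1 = 11.
§2 applies: 11 − 3 = 8.
§3 applies (level before this adjustment is 8 < 14, so +1): 8 + 1 = 9.
§4 applies: 9 − 2 = 7.
§6 applies: 7 − 3 = 4.
§7 applies: 4 + 2 = 6.
Final offense level: 6.
Criminal history: 7 prior points → Category 3 (4-8).
Level 6 falls in the 4-7 band.
Grid: Level 4-7 × Category 3 = 31-40 months.

31-40 months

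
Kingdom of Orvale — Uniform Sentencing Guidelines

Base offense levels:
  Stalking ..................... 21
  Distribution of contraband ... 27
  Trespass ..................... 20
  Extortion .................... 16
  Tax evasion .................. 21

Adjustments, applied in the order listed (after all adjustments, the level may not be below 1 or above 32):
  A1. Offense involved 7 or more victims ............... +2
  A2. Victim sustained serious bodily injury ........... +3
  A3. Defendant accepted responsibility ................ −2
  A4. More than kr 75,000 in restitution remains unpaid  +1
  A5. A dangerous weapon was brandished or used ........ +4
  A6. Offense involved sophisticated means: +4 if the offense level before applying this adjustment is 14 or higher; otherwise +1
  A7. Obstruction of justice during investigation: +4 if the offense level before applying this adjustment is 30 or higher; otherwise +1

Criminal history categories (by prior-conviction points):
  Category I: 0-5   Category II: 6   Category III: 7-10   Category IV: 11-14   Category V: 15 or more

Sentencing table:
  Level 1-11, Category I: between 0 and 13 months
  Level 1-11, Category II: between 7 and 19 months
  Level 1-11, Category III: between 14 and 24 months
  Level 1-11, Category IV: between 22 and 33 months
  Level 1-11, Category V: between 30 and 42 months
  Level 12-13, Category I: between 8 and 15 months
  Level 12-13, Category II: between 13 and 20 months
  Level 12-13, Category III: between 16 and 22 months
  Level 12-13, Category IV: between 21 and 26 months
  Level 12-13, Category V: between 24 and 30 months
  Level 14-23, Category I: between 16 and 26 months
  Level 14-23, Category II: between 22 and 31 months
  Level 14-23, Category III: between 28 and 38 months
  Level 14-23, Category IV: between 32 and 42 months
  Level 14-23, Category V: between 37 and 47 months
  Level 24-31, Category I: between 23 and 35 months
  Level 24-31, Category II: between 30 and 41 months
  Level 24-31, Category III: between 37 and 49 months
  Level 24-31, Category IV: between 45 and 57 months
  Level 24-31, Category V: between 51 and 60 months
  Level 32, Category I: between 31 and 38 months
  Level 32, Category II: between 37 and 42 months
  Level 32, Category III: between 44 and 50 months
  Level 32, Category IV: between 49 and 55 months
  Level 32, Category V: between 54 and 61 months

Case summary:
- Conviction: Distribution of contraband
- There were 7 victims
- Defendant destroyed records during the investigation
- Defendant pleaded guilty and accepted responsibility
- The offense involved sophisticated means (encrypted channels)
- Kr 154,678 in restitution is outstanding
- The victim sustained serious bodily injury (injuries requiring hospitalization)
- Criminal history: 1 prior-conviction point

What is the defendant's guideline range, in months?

Base offense level for distribution of contraband: 27.
A1 applies: 27 + 2 = 29.
A2 applies: 29 + 3 = 32.
A3 applies: 32 − 2 = 30.
A4 applies: 30 + 1 = 31.
A6 applies (level before this adjustment is 31 ≥ 14, so +4): 31 + 4 = 35.
A7 applies (level before this adjustment is 35 ≥ 30, so +4): 35 + 4 = 39.
Level 39 exceeds the maximum of 32; capped at 32.
Final offense level: 32.
Criminal history: 1 prior point → Category I (0-5).
Level 32 falls in the 32 band.
Grid: Level 32 × Category I = 31-38 months.

31-38 months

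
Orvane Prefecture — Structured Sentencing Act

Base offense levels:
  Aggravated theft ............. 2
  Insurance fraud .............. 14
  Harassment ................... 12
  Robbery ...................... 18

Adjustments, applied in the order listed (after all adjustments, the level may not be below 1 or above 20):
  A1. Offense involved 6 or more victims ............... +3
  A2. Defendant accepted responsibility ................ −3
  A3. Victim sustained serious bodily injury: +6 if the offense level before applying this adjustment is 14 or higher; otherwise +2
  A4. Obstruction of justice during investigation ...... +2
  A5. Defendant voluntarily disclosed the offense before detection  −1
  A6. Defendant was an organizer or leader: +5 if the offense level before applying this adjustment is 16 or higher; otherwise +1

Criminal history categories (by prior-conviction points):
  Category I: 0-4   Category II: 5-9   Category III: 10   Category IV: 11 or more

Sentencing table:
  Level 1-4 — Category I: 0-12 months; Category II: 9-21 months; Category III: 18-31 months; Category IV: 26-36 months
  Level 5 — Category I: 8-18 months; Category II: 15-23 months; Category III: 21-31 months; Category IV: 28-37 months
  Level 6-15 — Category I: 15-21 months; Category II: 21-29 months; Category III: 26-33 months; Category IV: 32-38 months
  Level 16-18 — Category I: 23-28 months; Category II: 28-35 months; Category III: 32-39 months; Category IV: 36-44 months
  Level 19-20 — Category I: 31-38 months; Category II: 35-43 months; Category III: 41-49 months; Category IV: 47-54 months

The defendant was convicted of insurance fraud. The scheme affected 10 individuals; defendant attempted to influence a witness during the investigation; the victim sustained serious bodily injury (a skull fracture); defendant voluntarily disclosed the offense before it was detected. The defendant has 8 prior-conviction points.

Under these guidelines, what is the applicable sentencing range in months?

35-43 months

Base offense level for insurance fraud: 14.
A1 applies: 14 + 3 = 17.
A2 does not apply.
A3 applies (level before this adjustment is 17 ≥ 14, so +6): 17 + 6 = 23.
A4 applies: 23 + 2 = 25.
A5 applies: 25 − 1 = 24.
A6 does not apply.
Level 24 exceeds the maximum of 20; capped at 20.
Final offense level: 20.
Criminal history: 8 prior points → Category II (5-9).
Level 20 falls in the 19-20 band.
Grid: Level 19-20 × Category II = 35-43 months.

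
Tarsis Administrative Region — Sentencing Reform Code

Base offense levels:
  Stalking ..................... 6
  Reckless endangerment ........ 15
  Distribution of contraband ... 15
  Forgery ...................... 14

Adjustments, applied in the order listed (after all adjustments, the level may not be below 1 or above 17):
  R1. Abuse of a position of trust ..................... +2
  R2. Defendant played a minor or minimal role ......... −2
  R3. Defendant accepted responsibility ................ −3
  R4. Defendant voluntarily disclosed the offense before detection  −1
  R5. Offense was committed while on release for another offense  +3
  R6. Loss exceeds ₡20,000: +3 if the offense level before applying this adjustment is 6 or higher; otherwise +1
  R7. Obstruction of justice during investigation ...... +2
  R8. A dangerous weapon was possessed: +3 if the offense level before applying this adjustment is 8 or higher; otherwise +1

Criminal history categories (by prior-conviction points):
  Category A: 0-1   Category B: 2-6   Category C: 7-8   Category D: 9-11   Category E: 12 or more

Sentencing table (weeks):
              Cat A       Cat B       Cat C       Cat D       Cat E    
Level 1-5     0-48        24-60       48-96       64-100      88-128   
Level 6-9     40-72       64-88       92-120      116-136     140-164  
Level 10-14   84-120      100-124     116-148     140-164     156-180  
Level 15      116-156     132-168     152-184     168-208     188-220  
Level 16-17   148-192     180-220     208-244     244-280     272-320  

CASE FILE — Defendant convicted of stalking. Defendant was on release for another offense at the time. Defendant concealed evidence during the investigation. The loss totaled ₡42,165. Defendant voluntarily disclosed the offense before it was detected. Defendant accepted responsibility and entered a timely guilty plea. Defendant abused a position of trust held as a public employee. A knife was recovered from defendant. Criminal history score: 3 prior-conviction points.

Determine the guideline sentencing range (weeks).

132-168 weeks

Base offense level for stalking: 6.
R1 applies: 6 + 2 = 8.
R3 applies: 8 − 3 = 5.
R4 applies: 5 − 1 = 4.
R5 applies: 4 + 3 = 7.
R6 applies (level before this adjustment is 7 ≥ 6, so +3): 7 + 3 = 10.
R7 applies: 10 + 2 = 12.
R8 applies (level before this adjustment is 12 ≥ 8, so +3): 12 + 3 = 15.
Final offense level: 15.
Criminal history: 3 prior points → Category B (2-6).
Level 15 falls in the 15 band.
Grid: Level 15 × Category B = 132-168 weeks.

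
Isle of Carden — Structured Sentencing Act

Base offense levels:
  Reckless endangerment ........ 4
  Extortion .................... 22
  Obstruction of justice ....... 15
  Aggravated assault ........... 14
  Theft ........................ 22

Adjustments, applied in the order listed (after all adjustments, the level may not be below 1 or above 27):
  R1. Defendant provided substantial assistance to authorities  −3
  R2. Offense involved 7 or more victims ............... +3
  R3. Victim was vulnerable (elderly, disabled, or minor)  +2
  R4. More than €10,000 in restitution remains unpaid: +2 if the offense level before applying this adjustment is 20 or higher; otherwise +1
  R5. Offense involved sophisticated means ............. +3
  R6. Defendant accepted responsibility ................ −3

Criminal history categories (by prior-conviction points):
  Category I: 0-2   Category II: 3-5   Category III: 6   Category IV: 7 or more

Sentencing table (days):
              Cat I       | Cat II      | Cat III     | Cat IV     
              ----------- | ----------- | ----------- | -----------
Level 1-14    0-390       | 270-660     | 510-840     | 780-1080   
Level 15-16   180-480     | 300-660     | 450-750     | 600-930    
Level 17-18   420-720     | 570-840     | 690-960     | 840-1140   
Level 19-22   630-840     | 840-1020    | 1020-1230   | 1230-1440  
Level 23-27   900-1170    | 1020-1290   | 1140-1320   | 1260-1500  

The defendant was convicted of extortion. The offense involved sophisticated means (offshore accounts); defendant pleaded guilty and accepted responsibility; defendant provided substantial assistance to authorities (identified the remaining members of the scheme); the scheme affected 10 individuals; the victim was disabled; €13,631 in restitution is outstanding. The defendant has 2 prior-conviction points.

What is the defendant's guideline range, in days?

Base offense level for extortion: 22.
R1 applies: 22 − 3 = 19.
R2 applies: 19 + 3 = 22.
R3 applies: 22 + 2 = 24.
R4 applies (level before this adjustment is 24 ≥ 20, so +2): 24 + 2 = 26.
R5 applies: 26 + 3 = 29.
R6 applies: 29 − 3 = 26.
Final offense level: 26.
Criminal history: 2 prior points → Category I (0-2).
Level 26 falls in the 23-27 band.
Grid: Level 23-27 × Category I = 900-1170 days.

900-1170 days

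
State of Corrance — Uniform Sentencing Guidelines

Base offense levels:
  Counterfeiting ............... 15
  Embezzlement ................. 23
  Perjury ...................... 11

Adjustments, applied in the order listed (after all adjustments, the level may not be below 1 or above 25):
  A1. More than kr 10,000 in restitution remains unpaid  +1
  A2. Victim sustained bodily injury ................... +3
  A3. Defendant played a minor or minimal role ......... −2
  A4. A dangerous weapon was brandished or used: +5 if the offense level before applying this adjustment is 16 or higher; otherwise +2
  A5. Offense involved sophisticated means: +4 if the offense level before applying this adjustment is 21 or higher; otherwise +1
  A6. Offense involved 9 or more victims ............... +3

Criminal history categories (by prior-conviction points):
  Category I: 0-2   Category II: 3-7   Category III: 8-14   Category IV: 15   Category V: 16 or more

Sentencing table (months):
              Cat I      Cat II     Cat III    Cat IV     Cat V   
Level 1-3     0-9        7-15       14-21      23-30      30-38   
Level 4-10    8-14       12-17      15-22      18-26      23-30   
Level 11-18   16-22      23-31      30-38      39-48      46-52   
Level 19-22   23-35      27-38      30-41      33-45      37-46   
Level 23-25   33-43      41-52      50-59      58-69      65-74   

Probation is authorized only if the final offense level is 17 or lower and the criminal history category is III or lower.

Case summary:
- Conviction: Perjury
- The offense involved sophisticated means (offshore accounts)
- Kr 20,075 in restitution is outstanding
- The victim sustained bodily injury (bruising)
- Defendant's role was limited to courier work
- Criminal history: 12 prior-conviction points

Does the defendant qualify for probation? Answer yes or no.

Base offense level for perjury: 11.
A1 applies: 11 + 1 = 12.
A2 applies: 12 + 3 = 15.
A3 applies: 15 − 2 = 13.
A4 does not apply.
A5 applies (level before this adjustment is 13 < 21, so +1): 13 + 1 = 14.
Final offense level: 14.
Criminal history: 12 prior points → Category III (8-14).
Level 14 falls in the 11-18 band.
Grid: Level 11-18 × Category III = 30-38 months.
Probation check: level 14 ≤ 17 and category III ≤ III → eligible.

Yes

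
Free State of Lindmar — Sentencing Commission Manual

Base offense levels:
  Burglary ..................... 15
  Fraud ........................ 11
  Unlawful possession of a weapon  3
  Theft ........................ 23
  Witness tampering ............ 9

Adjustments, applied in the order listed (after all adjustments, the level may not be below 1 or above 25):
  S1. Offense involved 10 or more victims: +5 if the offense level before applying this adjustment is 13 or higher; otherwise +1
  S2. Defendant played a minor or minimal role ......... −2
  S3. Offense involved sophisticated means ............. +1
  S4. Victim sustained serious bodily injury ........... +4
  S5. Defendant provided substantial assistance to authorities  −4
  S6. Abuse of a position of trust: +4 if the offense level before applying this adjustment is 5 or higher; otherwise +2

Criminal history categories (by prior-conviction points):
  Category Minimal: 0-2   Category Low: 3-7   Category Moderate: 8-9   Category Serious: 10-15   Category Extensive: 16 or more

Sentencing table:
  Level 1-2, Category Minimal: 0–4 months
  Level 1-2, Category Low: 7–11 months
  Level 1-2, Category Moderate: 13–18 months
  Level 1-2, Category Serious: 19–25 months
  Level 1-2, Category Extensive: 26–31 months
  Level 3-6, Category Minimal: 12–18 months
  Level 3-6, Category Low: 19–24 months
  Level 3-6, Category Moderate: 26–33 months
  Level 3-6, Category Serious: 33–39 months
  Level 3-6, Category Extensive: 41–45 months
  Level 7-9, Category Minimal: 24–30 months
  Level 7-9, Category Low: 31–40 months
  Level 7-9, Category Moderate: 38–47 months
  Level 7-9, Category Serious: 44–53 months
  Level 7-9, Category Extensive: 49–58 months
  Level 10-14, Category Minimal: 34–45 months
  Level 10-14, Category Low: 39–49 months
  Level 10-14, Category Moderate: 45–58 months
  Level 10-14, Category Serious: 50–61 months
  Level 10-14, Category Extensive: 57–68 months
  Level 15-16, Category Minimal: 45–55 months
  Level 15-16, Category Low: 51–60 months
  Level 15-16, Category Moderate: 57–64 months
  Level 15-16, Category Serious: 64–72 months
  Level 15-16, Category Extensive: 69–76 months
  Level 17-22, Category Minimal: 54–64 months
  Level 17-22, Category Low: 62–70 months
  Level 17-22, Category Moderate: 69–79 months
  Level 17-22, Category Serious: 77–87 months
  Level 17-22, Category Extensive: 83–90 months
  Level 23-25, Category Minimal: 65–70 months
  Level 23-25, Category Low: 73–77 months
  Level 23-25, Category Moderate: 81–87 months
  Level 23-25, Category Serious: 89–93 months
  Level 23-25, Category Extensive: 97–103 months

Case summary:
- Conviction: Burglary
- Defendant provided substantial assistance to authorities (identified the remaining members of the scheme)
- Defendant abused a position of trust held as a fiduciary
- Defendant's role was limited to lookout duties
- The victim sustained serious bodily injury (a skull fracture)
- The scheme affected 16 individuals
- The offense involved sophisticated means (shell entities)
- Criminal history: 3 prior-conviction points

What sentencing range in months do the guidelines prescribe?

Base offense level for burglary: 15.
S1 applies (level before this adjustment is 15 ≥ 13, so +5): 15 + 5 = 20.
S2 applies: 20 − 2 = 18.
S3 applies: 18 + 1 = 19.
S4 applies: 19 + 4 = 23.
S5 applies: 23 − 4 = 19.
S6 applies (level before this adjustment is 19 ≥ 5, so +4): 19 + 4 = 23.
Final offense level: 23.
Criminal history: 3 prior points → Category Low (3-7).
Level 23 falls in the 23-25 band.
Grid: Level 23-25 × Category Low = 73-77 months.

73-77 months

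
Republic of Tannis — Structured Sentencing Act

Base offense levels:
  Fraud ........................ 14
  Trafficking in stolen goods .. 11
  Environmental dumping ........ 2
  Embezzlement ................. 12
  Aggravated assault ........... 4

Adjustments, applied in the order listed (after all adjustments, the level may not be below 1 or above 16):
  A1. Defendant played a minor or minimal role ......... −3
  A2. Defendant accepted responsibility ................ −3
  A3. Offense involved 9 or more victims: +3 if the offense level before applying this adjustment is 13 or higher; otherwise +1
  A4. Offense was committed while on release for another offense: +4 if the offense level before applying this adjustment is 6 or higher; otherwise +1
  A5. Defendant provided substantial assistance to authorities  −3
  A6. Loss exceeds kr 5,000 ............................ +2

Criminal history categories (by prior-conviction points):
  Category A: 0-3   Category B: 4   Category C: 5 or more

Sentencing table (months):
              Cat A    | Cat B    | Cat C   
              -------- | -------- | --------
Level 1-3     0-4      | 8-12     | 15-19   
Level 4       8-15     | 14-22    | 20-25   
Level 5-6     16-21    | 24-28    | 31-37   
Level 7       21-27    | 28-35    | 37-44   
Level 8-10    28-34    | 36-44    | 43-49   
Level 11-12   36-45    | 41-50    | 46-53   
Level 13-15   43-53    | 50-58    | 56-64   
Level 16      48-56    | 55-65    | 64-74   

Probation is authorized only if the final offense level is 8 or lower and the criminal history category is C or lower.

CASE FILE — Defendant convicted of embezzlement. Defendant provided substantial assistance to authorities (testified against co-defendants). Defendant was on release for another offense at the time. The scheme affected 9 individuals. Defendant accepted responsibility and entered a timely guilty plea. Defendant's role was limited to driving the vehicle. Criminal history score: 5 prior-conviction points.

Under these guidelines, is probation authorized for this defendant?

Yes

Base offense level for embezzlement: 12.
A1 applies: 12 − 3 = 9.
A2 applies: 9 − 3 = 6.
A3 applies (level before this adjustment is 6 < 13, so +1): 6 + 1 = 7.
A4 applies (level before this adjustment is 7 ≥ 6, so +4): 7 + 4 = 11.
A5 applies: 11 − 3 = 8.
Final offense level: 8.
Criminal history: 5 prior points → Category C (5+).
Level 8 falls in the 8-10 band.
Grid: Level 8-10 × Category C = 43-49 months.
Probation check: level 8 ≤ 8 and category C ≤ C → eligible.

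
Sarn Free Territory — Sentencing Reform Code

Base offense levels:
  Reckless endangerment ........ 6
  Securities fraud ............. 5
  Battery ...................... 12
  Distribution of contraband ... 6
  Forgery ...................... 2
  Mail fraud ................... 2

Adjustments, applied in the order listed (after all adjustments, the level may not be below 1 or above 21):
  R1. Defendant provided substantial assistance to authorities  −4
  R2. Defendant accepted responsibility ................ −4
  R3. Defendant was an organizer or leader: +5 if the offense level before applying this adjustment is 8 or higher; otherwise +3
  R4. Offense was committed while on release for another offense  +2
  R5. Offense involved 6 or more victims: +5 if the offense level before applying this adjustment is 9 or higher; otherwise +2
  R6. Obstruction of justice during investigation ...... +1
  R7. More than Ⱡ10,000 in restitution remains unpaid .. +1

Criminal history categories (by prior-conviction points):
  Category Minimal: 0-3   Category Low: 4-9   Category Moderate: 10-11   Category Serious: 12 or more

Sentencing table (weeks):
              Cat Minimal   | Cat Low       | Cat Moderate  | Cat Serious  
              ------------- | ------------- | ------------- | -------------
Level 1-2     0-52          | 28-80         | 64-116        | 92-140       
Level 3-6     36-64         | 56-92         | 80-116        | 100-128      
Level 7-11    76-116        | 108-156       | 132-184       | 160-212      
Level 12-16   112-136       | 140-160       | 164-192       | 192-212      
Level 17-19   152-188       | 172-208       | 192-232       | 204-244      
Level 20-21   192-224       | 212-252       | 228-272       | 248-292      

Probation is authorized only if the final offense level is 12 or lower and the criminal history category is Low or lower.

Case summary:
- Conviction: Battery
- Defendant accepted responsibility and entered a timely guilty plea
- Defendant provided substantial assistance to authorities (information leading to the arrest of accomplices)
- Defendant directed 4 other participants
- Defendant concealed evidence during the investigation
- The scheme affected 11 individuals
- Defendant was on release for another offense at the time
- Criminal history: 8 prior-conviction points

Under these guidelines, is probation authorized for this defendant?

Base offense level for battery: 12.
R1 applies: 12 − 4 = 8.
R2 applies: 8 − 4 = 4.
R3 applies (level before this adjustment is 4 < 8, so +3): 4 + 3 = 7.
R4 applies: 7 + 2 = 9.
R5 applies (level before this adjustment is 9 ≥ 9, so +5): 9 + 5 = 14.
R6 applies: 14 + 1 = 15.
Final offense level: 15.
Criminal history: 8 prior points → Category Low (4-9).
Level 15 falls in the 12-16 band.
Grid: Level 12-16 × Category Low = 140-160 weeks.
Probation check: level 15 > 12 and category Low ≤ Low → not eligible.

No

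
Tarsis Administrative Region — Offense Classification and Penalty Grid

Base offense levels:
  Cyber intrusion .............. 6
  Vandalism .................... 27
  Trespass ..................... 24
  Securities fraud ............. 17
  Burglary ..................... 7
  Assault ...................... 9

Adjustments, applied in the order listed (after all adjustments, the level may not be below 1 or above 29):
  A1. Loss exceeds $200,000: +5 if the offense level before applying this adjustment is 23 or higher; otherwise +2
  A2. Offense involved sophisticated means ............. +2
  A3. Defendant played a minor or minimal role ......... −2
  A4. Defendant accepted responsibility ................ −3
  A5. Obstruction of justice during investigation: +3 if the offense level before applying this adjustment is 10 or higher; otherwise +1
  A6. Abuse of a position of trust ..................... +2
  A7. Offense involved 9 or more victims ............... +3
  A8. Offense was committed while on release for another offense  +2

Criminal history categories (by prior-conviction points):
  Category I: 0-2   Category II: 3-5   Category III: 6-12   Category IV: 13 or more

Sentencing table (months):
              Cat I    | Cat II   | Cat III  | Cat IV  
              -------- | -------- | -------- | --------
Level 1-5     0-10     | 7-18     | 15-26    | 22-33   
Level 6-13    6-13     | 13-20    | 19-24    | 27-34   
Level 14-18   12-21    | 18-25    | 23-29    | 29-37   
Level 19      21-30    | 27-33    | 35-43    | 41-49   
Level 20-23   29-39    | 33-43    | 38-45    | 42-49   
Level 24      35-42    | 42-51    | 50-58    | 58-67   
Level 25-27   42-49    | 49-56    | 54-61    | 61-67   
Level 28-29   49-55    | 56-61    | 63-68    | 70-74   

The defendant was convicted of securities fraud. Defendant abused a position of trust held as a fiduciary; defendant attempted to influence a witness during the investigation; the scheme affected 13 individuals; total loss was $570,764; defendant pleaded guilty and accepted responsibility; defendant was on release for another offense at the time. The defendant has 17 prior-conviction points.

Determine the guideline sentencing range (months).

Base offense level for securities fraud: 17.
A1 applies (level before this adjustment is 17 < 23, so +2): 17 + 2 = 19.
A2 does not apply.
A3 does not apply.
A4 applies: 19 − 3 = 16.
A5 applies (level before this adjustment is 16 ≥ 10, so +3): 16 + 3 = 19.
A6 applies: 19 + 2 = 21.
A7 applies: 21 + 3 = 24.
A8 applies: 24 + 2 = 26.
Final offense level: 26.
Criminal history: 17 prior points → Category IV (13+).
Level 26 falls in the 25-27 band.
Grid: Level 25-27 × Category IV = 61-67 months.

61-67 months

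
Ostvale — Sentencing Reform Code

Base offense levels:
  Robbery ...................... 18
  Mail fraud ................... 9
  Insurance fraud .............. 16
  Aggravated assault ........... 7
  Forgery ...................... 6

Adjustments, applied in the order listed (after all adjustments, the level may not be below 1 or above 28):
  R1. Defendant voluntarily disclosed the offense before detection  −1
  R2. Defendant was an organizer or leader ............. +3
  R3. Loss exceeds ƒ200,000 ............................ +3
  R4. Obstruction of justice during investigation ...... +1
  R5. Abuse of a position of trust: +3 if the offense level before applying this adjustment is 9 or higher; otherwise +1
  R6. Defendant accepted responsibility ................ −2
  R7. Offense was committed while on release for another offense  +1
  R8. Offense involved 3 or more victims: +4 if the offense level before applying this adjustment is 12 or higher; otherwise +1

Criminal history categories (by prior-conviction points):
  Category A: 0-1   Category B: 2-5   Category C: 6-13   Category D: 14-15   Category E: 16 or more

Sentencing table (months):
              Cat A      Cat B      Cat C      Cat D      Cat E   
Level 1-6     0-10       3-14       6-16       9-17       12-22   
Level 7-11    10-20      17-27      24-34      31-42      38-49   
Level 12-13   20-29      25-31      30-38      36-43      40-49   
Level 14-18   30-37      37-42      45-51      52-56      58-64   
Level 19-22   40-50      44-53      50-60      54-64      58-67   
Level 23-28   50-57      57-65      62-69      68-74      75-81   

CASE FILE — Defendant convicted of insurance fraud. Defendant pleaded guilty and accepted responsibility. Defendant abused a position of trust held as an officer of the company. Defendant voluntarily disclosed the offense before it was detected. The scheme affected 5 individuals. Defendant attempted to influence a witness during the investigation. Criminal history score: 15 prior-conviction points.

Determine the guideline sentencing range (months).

54-64 months

Base offense level for insurance fraud: 16.
R1 applies: 16 − 1 = 15.
R4 applies: 15 + 1 = 16.
R5 applies (level before this adjustment is 16 ≥ 9, so +3): 16 + 3 = 19.
R6 applies: 19 − 2 = 17.
R7 does not apply.
R8 applies (level before this adjustment is 17 ≥ 12, so +4): 17 + 4 = 21.
Final offense level: 21.
Criminal history: 15 prior points → Category D (14-15).
Level 21 falls in the 19-22 band.
Grid: Level 19-22 × Category D = 54-64 months.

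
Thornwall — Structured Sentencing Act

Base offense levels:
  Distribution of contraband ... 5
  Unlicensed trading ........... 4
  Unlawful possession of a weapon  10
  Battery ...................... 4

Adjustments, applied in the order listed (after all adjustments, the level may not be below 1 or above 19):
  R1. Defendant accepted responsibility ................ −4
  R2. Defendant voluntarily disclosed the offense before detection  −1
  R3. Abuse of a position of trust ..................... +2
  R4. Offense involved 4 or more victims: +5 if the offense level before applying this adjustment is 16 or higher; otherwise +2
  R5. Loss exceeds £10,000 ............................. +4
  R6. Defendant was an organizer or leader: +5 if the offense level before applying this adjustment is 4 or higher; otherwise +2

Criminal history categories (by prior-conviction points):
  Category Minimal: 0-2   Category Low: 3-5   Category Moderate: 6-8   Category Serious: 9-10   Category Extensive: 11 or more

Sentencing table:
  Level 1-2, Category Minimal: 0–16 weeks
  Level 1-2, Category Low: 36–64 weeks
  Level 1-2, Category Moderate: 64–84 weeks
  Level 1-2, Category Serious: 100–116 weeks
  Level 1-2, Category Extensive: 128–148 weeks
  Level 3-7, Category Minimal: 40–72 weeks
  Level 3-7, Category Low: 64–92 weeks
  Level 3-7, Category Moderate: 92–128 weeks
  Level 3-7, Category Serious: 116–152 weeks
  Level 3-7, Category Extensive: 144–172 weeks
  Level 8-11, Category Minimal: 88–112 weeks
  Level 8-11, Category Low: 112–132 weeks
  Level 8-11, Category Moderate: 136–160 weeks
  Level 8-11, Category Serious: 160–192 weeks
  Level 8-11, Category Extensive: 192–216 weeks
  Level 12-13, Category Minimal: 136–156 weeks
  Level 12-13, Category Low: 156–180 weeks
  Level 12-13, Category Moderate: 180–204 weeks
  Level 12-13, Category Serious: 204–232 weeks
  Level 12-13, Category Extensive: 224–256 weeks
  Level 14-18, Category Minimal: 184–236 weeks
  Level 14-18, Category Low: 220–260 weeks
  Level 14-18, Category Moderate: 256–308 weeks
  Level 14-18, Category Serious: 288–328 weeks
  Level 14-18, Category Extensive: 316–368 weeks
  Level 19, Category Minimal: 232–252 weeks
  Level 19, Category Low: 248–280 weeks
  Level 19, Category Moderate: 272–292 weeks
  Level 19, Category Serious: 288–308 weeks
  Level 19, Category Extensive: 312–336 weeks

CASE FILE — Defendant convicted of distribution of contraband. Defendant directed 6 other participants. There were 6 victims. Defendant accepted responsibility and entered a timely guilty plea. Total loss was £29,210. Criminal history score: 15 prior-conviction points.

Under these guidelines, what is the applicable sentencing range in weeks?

224-256 weeks

Base offense level for distribution of contraband: 5.
R1 applies: 5 − 4 = 1.
R2 does not apply.
R3 does not apply.
R4 applies (level before this adjustment is 1 < 16, so +2): 1 + 2 = 3.
R5 applies: 3 + 4 = 7.
R6 applies (level before this adjustment is 7 ≥ 4, so +5): 7 + 5 = 12.
Final offense level: 12.
Criminal history: 15 prior points → Category Extensive (11+).
Level 12 falls in the 12-13 band.
Grid: Level 12-13 × Category Extensive = 224-256 weeks.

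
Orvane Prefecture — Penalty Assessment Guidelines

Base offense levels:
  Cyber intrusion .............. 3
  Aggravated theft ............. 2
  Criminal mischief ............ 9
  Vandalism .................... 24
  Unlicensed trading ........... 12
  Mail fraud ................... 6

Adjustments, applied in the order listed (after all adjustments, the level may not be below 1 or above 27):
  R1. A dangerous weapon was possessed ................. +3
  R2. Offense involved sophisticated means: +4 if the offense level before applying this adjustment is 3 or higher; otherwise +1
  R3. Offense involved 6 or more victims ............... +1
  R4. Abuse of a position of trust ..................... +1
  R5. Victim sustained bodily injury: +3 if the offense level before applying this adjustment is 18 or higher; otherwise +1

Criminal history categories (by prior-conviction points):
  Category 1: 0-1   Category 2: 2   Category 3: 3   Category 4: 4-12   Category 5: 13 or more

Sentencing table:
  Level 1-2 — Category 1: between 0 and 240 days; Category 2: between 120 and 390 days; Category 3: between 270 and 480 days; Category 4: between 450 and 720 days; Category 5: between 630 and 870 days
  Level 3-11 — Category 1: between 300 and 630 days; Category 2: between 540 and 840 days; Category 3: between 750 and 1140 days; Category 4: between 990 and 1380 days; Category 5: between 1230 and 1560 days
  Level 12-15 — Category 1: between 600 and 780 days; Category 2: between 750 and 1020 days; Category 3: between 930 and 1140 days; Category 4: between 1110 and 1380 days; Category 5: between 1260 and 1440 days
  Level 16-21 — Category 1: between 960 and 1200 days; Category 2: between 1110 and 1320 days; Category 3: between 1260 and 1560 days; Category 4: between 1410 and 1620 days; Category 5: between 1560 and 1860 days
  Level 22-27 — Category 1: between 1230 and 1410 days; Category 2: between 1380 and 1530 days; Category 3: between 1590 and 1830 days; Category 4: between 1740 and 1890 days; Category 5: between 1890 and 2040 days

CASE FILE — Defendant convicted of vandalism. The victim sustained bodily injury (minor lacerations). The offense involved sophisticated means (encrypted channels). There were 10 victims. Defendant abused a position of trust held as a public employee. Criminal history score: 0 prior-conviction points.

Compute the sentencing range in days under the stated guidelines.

1230-1410 days

Base offense level for vandalism: 24.
R1 does not apply.
R2 applies (level before this adjustment is 24 ≥ 3, so +4): 24 + 4 = 28.
R3 applies: 28 + 1 = 29.
R4 applies: 29 + 1 = 30.
R5 applies (level before this adjustment is 30 ≥ 18, so +3): 30 + 3 = 33.
Level 33 exceeds the maximum of 27; capped at 27.
Final offense level: 27.
Criminal history: 0 prior points → Category 1 (0-1).
Level 27 falls in the 22-27 band.
Grid: Level 22-27 × Category 1 = 1230-1410 days.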